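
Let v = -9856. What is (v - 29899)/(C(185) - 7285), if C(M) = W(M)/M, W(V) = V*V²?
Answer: -7951/5388 ≈ -1.4757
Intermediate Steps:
W(V) = V³
C(M) = M² (C(M) = M³/M = M²)
(v - 29899)/(C(185) - 7285) = (-9856 - 29899)/(185² - 7285) = -39755/(34225 - 7285) = -39755/26940 = -39755*1/26940 = -7951/5388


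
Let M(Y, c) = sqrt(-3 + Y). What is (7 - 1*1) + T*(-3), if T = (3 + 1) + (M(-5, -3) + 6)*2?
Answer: -42 - 12*I*sqrt(2) ≈ -42.0 - 16.971*I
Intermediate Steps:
T = 16 + 4*I*sqrt(2) (T = (3 + 1) + (sqrt(-3 - 5) + 6)*2 = 4 + (sqrt(-8) + 6)*2 = 4 + (2*I*sqrt(2) + 6)*2 = 4 + (6 + 2*I*sqrt(2))*2 = 4 + (12 + 4*I*sqrt(2)) = 16 + 4*I*sqrt(2) ≈ 16.0 + 5.6569*I)
(7 - 1*1) + T*(-3) = (7 - 1*1) + (16 + 4*I*sqrt(2))*(-3) = (7 - 1) + (-48 - 12*I*sqrt(2)) = 6 + (-48 - 12*I*sqrt(2)) = -42 - 12*I*sqrt(2)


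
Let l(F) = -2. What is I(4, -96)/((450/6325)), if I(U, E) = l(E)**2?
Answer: 506/9 ≈ 56.222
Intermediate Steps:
I(U, E) = 4 (I(U, E) = (-2)**2 = 4)
I(4, -96)/((450/6325)) = 4/((450/6325)) = 4/((450*(1/6325))) = 4/(18/253) = 4*(253/18) = 506/9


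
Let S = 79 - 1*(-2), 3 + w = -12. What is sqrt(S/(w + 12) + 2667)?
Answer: 4*sqrt(165) ≈ 51.381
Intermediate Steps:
w = -15 (w = -3 - 12 = -15)
S = 81 (S = 79 + 2 = 81)
sqrt(S/(w + 12) + 2667) = sqrt(81/(-15 + 12) + 2667) = sqrt(81/(-3) + 2667) = sqrt(-1/3*81 + 2667) = sqrt(-27 + 2667) = sqrt(2640) = 4*sqrt(165)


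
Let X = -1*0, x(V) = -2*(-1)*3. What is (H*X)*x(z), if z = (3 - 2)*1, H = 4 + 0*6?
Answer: 0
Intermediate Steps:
H = 4 (H = 4 + 0 = 4)
z = 1 (z = 1*1 = 1)
x(V) = 6 (x(V) = 2*3 = 6)
X = 0
(H*X)*x(z) = (4*0)*6 = 0*6 = 0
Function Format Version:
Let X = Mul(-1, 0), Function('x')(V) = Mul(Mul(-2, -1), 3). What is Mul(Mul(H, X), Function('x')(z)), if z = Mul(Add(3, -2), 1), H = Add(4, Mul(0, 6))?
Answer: 0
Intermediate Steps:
H = 4 (H = Add(4, 0) = 4)
z = 1 (z = Mul(1, 1) = 1)
Function('x')(V) = 6 (Function('x')(V) = Mul(2, 3) = 6)
X = 0
Mul(Mul(H, X), Function('x')(z)) = Mul(Mul(4, 0), 6) = Mul(0, 6) = 0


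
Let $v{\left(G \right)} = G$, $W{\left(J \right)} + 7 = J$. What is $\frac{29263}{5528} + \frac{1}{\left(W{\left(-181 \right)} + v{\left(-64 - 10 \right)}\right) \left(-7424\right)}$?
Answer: $\frac{7114889459}{1344055808} \approx 5.2936$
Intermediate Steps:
$W{\left(J \right)} = -7 + J$
$\frac{29263}{5528} + \frac{1}{\left(W{\left(-181 \right)} + v{\left(-64 - 10 \right)}\right) \left(-7424\right)} = \frac{29263}{5528} + \frac{1}{\left(\left(-7 - 181\right) - 74\right) \left(-7424\right)} = 29263 \cdot \frac{1}{5528} + \frac{1}{-188 - 74} \left(- \frac{1}{7424}\right) = \frac{29263}{5528} + \frac{1}{-262} \left(- \frac{1}{7424}\right) = \frac{29263}{5528} - - \frac{1}{1945088} = \frac{29263}{5528} + \frac{1}{1945088} = \frac{7114889459}{1344055808}$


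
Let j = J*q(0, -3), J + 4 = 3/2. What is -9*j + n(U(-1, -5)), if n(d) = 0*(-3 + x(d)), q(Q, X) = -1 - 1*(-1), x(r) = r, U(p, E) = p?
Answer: 0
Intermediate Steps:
q(Q, X) = 0 (q(Q, X) = -1 + 1 = 0)
J = -5/2 (J = -4 + 3/2 = -5/2 ≈ -2.5000)
n(d) = 0 (n(d) = 0*(-3 + d) = 0)
j = 0 (j = -5/2*0 = 0)
-9*j + n(U(-1, -5)) = -9*0 + 0 = 0 + 0 = 0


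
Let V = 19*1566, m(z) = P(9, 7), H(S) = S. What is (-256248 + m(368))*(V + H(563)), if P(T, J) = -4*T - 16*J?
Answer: -7773157532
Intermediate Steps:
P(T, J) = -16*J - 4*T
m(z) = -148 (m(z) = -16*7 - 4*9 = -112 - 36 = -148)
V = 29754
(-256248 + m(368))*(V + H(563)) = (-256248 - 148)*(29754 + 563) = -256396*30317 = -7773157532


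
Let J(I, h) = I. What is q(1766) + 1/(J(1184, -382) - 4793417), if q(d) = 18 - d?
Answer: -8376823285/4792233 ≈ -1748.0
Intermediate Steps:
q(1766) + 1/(J(1184, -382) - 4793417) = (18 - 1*1766) + 1/(1184 - 4793417) = (18 - 1766) + 1/(-4792233) = -1748 - 1/4792233 = -8376823285/4792233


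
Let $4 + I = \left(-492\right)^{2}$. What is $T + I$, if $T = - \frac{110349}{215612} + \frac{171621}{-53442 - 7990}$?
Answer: $\frac{801539057751055}{3311369096} \approx 2.4206 \cdot 10^{5}$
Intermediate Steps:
$I = 242060$ ($I = -4 + \left(-492\right)^{2} = -4 + 242064 = 242060$)
$T = - \frac{10945626705}{3311369096}$ ($T = \left(-110349\right) \frac{1}{215612} + \frac{171621}{-61432} = - \frac{110349}{215612} + 171621 \left(- \frac{1}{61432}\right) = - \frac{110349}{215612} - \frac{171621}{61432} = - \frac{10945626705}{3311369096} \approx -3.3055$)
$T + I = - \frac{10945626705}{3311369096} + 242060 = \frac{801539057751055}{3311369096}$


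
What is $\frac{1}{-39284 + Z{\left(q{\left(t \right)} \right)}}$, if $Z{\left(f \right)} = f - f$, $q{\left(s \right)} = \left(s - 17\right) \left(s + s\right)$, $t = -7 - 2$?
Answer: $- \frac{1}{39284} \approx -2.5456 \cdot 10^{-5}$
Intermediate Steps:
$t = -9$ ($t = -7 - 2 = -9$)
$q{\left(s \right)} = 2 s \left(-17 + s\right)$ ($q{\left(s \right)} = \left(-17 + s\right) 2 s = 2 s \left(-17 + s\right)$)
$Z{\left(f \right)} = 0$
$\frac{1}{-39284 + Z{\left(q{\left(t \right)} \right)}} = \frac{1}{-39284 + 0} = \frac{1}{-39284} = - \frac{1}{39284}$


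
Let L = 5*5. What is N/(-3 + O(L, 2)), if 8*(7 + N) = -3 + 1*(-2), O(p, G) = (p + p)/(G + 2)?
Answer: -61/76 ≈ -0.80263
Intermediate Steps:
L = 25
O(p, G) = 2*p/(2 + G) (O(p, G) = (2*p)/(2 + G) = 2*p/(2 + G))
N = -61/8 (N = -7 + (-3 + 1*(-2))/8 = -7 + (-3 - 2)/8 = -7 + (⅛)*(-5) = -7 - 5/8 = -61/8 ≈ -7.6250)
N/(-3 + O(L, 2)) = -61/8/(-3 + 2*25/(2 + 2)) = -61/8/(-3 + 2*25/4) = -61/8/(-3 + 2*25*(¼)) = -61/8/(-3 + 25/2) = -61/8/(19/2) = (2/19)*(-61/8) = -61/76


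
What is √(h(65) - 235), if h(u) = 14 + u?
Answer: 2*I*√39 ≈ 12.49*I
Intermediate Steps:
√(h(65) - 235) = √((14 + 65) - 235) = √(79 - 235) = √(-156) = 2*I*√39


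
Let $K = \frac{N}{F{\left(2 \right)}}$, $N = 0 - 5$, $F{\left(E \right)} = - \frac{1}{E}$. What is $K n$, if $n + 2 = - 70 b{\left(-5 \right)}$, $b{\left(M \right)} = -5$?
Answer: $3480$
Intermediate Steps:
$N = -5$
$K = 10$ ($K = - \frac{5}{\left(-1\right) \frac{1}{2}} = - \frac{5}{- \frac{1}{2}} = \left(-5\right) \left(-2\right) = 10$)
$n = 348$ ($n = -2 - -350 = -2 + 350 = 348$)
$K n = 10 \cdot 348 = 3480$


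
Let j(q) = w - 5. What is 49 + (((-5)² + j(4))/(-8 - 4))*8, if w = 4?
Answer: 33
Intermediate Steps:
j(q) = -1 (j(q) = 4 - 5 = -1)
49 + (((-5)² + j(4))/(-8 - 4))*8 = 49 + (((-5)² - 1)/(-8 - 4))*8 = 49 + ((25 - 1)/(-12))*8 = 49 + (24*(-1/12))*8 = 49 - 2*8 = 49 - 16 = 33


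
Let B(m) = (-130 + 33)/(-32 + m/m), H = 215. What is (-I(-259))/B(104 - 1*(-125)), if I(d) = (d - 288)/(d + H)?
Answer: -16957/4268 ≈ -3.9731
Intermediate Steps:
I(d) = (-288 + d)/(215 + d) (I(d) = (d - 288)/(d + 215) = (-288 + d)/(215 + d))
B(m) = 97/31 (B(m) = -97/(-32 + 1) = -97/(-31) = -97*(-1/31) = 97/31)
(-I(-259))/B(104 - 1*(-125)) = (-(-288 - 259)/(215 - 259))/(97/31) = -(-547)/(-44)*(31/97) = -(-1)*(-547)/44*(31/97) = -1*547/44*(31/97) = -547/44*31/97 = -16957/4268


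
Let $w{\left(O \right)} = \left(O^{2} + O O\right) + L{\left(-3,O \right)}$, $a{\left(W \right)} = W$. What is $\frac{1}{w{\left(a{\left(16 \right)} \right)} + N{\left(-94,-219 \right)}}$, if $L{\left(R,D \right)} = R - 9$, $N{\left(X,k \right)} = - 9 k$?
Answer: $\frac{1}{2471} \approx 0.00040469$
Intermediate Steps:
$L{\left(R,D \right)} = -9 + R$ ($L{\left(R,D \right)} = R - 9 = -9 + R$)
$w{\left(O \right)} = -12 + 2 O^{2}$ ($w{\left(O \right)} = \left(O^{2} + O O\right) - 12 = \left(O^{2} + O^{2}\right) - 12 = 2 O^{2} - 12 = -12 + 2 O^{2}$)
$\frac{1}{w{\left(a{\left(16 \right)} \right)} + N{\left(-94,-219 \right)}} = \frac{1}{\left(-12 + 2 \cdot 16^{2}\right) - -1971} = \frac{1}{\left(-12 + 2 \cdot 256\right) + 1971} = \frac{1}{\left(-12 + 512\right) + 1971} = \frac{1}{500 + 1971} = \frac{1}{2471}$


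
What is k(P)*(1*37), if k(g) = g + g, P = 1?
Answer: 74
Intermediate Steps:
k(g) = 2*g
k(P)*(1*37) = (2*1)*(1*37) = 2*37 = 74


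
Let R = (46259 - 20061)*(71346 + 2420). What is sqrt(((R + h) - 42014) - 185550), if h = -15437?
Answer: sqrt(1932278667) ≈ 43958.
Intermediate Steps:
R = 1932521668 (R = 26198*73766 = 1932521668)
sqrt(((R + h) - 42014) - 185550) = sqrt(((1932521668 - 15437) - 42014) - 185550) = sqrt((1932506231 - 42014) - 185550) = sqrt(1932464217 - 185550) = sqrt(1932278667)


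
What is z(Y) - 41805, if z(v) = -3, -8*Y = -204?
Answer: -41808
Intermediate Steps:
Y = 51/2 (Y = -1/8*(-204) = 51/2 ≈ 25.500)
z(Y) - 41805 = -3 - 41805 = -41808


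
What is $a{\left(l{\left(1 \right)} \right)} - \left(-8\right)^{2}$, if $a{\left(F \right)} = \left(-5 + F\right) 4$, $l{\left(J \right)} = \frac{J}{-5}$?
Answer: $- \frac{424}{5} \approx -84.8$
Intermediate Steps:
$l{\left(J \right)} = - \frac{J}{5}$ ($l{\left(J \right)} = J \left(- \frac{1}{5}\right) = - \frac{J}{5}$)
$a{\left(F \right)} = -20 + 4 F$
$a{\left(l{\left(1 \right)} \right)} - \left(-8\right)^{2} = \left(-20 + 4 \left(\left(- \frac{1}{5}\right) 1\right)\right) - \left(-8\right)^{2} = \left(-20 + 4 \left(- \frac{1}{5}\right)\right) - 64 = \left(-20 - \frac{4}{5}\right) - 64 = - \frac{104}{5} - 64 = - \frac{424}{5}$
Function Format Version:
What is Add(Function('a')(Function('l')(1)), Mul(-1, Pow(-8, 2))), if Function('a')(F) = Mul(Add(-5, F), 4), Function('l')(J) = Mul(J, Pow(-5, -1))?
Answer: Rational(-424, 5) ≈ -84.800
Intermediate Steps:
Function('l')(J) = Mul(Rational(-1, 5), J) (Function('l')(J) = Mul(J, Rational(-1, 5)) = Mul(Rational(-1, 5), J))
Function('a')(F) = Add(-20, Mul(4, F))
Add(Function('a')(Function('l')(1)), Mul(-1, Pow(-8, 2))) = Add(Add(-20, Mul(4, Mul(Rational(-1, 5), 1))), Mul(-1, Pow(-8, 2))) = Add(Add(-20, Mul(4, Rational(-1, 5))), Mul(-1, 64)) = Add(Add(-20, Rational(-4, 5)), -64) = Add(Rational(-104, 5), -64) = Rational(-424, 5)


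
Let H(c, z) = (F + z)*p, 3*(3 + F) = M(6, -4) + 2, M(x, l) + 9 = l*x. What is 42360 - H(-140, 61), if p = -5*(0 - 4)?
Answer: 124220/3 ≈ 41407.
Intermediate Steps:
M(x, l) = -9 + l*x
p = 20 (p = -5*(-4) = 20)
F = -40/3 (F = -3 + ((-9 - 4*6) + 2)/3 = -3 + ((-9 - 24) + 2)/3 = -3 + (-33 + 2)/3 = -3 + (1/3)*(-31) = -3 - 31/3 = -40/3 ≈ -13.333)
H(c, z) = -800/3 + 20*z (H(c, z) = (-40/3 + z)*20 = -800/3 + 20*z)
42360 - H(-140, 61) = 42360 - (-800/3 + 20*61) = 42360 - (-800/3 + 1220) = 42360 - 1*2860/3 = 42360 - 2860/3 = 124220/3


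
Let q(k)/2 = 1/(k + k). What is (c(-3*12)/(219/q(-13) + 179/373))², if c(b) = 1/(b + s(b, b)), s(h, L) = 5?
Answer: 139129/1083351934433344 ≈ 1.2842e-10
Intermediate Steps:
q(k) = 1/k (q(k) = 2/(k + k) = 2/((2*k)) = 2*(1/(2*k)) = 1/k)
c(b) = 1/(5 + b) (c(b) = 1/(b + 5) = 1/(5 + b))
(c(-3*12)/(219/q(-13) + 179/373))² = (1/((5 - 3*12)*(219/(1/(-13)) + 179/373)))² = (1/((5 - 36)*(219/(-1/13) + 179*(1/373))))² = (1/((-31)*(219*(-13) + 179/373)))² = (-1/(31*(-2847 + 179/373)))² = (-1/(31*(-1061752/373)))² = (-1/31*(-373/1061752))² = (373/32914312)² = 139129/1083351934433344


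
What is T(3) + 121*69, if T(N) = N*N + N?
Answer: 8361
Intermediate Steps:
T(N) = N + N² (T(N) = N² + N = N + N²)
T(3) + 121*69 = 3*(1 + 3) + 121*69 = 3*4 + 8349 = 12 + 8349 = 8361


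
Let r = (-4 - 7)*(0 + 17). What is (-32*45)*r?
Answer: 269280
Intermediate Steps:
r = -187 (r = -11*17 = -187)
(-32*45)*r = -32*45*(-187) = -1440*(-187) = 269280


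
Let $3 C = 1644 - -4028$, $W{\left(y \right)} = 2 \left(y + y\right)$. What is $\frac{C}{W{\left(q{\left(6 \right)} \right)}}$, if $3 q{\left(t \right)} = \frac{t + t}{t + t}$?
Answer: $1418$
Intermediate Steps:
$q{\left(t \right)} = \frac{1}{3}$ ($q{\left(t \right)} = \frac{\left(t + t\right) \frac{1}{t + t}}{3} = \frac{2 t \frac{1}{2 t}}{3} = \frac{1}{3} \cdot 1 = \frac{1}{3}$)
$W{\left(y \right)} = 4 y$ ($W{\left(y \right)} = 2 \cdot 2 y = 4 y$)
$C = \frac{5672}{3}$ ($C = \frac{1644 - -4028}{3} = \frac{1644 + 4028}{3} = \frac{1}{3} \cdot 5672 = \frac{5672}{3} \approx 1890.7$)
$\frac{C}{W{\left(q{\left(6 \right)} \right)}} = \frac{5672}{3 \cdot 4 \cdot \frac{1}{3}} = \frac{5672}{3 \cdot \frac{4}{3}} = \frac{5672}{3} \cdot \frac{3}{4} = 1418$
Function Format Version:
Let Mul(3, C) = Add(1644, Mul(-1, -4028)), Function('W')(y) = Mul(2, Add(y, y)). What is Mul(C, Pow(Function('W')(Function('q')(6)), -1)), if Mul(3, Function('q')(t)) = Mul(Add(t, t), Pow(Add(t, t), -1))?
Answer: 1418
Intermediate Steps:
Function('q')(t) = Rational(1, 3) (Function('q')(t) = Mul(Rational(1, 3), Mul(Add(t, t), Pow(Add(t, t), -1))) = Mul(Rational(1, 3), Mul(Mul(2, t), Pow(Mul(2, t), -1))) = Mul(Rational(1, 3), Mul(Mul(2, t), Mul(Rational(1, 2), Pow(t, -1)))) = Mul(Rational(1, 3), 1) = Rational(1, 3))
Function('W')(y) = Mul(4, y) (Function('W')(y) = Mul(2, Mul(2, y)) = Mul(4, y))
C = Rational(5672, 3) (C = Mul(Rational(1, 3), Add(1644, Mul(-1, -4028))) = Mul(Rational(1, 3), Add(1644, 4028)) = Mul(Rational(1, 3), 5672) = Rational(5672, 3) ≈ 1890.7)
Mul(C, Pow(Function('W')(Function('q')(6)), -1)) = Mul(Rational(5672, 3), Pow(Mul(4, Rational(1, 3)), -1)) = Mul(Rational(5672, 3), Pow(Rational(4, 3), -1)) = Mul(Rational(5672, 3), Rational(3, 4)) = 1418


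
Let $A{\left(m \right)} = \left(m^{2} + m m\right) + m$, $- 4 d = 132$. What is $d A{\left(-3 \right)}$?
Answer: $-495$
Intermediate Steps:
$d = -33$ ($d = \left(- \frac{1}{4}\right) 132 = -33$)
$A{\left(m \right)} = m + 2 m^{2}$ ($A{\left(m \right)} = \left(m^{2} + m^{2}\right) + m = 2 m^{2} + m = m + 2 m^{2}$)
$d A{\left(-3 \right)} = - 33 \left(- 3 \left(1 + 2 \left(-3\right)\right)\right) = - 33 \left(- 3 \left(1 - 6\right)\right) = - 33 \left(\left(-3\right) \left(-5\right)\right) = \left(-33\right) 15 = -495$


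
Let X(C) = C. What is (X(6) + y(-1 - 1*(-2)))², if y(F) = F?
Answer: 49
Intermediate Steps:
(X(6) + y(-1 - 1*(-2)))² = (6 + (-1 - 1*(-2)))² = (6 + (-1 + 2))² = (6 + 1)² = 7² = 49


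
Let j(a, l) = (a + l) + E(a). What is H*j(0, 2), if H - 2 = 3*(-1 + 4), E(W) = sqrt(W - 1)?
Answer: 22 + 11*I ≈ 22.0 + 11.0*I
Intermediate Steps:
E(W) = sqrt(-1 + W)
j(a, l) = a + l + sqrt(-1 + a) (j(a, l) = (a + l) + sqrt(-1 + a) = a + l + sqrt(-1 + a))
H = 11 (H = 2 + 3*(-1 + 4) = 2 + 3*3 = 2 + 9 = 11)
H*j(0, 2) = 11*(0 + 2 + sqrt(-1 + 0)) = 11*(0 + 2 + sqrt(-1)) = 11*(0 + 2 + I) = 11*(2 + I) = 22 + 11*I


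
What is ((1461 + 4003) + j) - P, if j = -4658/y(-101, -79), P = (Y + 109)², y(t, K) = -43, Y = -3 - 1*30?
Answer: -8758/43 ≈ -203.67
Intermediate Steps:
Y = -33 (Y = -3 - 30 = -33)
P = 5776 (P = (-33 + 109)² = 76² = 5776)
j = 4658/43 (j = -4658/(-43) = -4658*(-1/43) = 4658/43 ≈ 108.33)
((1461 + 4003) + j) - P = ((1461 + 4003) + 4658/43) - 1*5776 = (5464 + 4658/43) - 5776 = 239610/43 - 5776 = -8758/43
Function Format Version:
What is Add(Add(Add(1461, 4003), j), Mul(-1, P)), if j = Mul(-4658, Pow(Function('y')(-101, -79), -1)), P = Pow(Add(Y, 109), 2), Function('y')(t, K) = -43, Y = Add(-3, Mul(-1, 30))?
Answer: Rational(-8758, 43) ≈ -203.67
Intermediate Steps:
Y = -33 (Y = Add(-3, -30) = -33)
P = 5776 (P = Pow(Add(-33, 109), 2) = Pow(76, 2) = 5776)
j = Rational(4658, 43) (j = Mul(-4658, Pow(-43, -1)) = Mul(-4658, Rational(-1, 43)) = Rational(4658, 43) ≈ 108.33)
Add(Add(Add(1461, 4003), j), Mul(-1, P)) = Add(Add(Add(1461, 4003), Rational(4658, 43)), Mul(-1, 5776)) = Add(Add(5464, Rational(4658, 43)), -5776) = Add(Rational(239610, 43), -5776) = Rational(-8758, 43)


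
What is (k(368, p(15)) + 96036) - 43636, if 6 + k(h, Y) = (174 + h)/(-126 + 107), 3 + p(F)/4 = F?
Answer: 994944/19 ≈ 52366.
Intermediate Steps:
p(F) = -12 + 4*F
k(h, Y) = -288/19 - h/19 (k(h, Y) = -6 + (174 + h)/(-126 + 107) = -6 + (174 + h)/(-19) = -6 + (174 + h)*(-1/19) = -6 + (-174/19 - h/19) = -288/19 - h/19)
(k(368, p(15)) + 96036) - 43636 = ((-288/19 - 1/19*368) + 96036) - 43636 = ((-288/19 - 368/19) + 96036) - 43636 = (-656/19 + 96036) - 43636 = 1824028/19 - 43636 = 994944/19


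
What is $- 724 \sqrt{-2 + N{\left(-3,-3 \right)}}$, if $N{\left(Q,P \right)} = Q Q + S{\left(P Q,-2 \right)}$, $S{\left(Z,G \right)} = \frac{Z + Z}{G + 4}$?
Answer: $-2896$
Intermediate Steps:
$S{\left(Z,G \right)} = \frac{2 Z}{4 + G}$
$N{\left(Q,P \right)} = Q^{2} + P Q$ ($N{\left(Q,P \right)} = Q Q + \frac{2 P Q}{4 - 2} = Q^{2} + \frac{2 P Q}{2} = Q^{2} + 2 P Q \frac{1}{2} = Q^{2} + P Q$)
$- 724 \sqrt{-2 + N{\left(-3,-3 \right)}} = - 724 \sqrt{-2 - 3 \left(-3 - 3\right)} = - 724 \sqrt{-2 - -18} = - 724 \sqrt{-2 + 18} = - 724 \sqrt{16} = \left(-724\right) 4 = -2896$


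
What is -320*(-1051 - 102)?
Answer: 368960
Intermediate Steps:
-320*(-1051 - 102) = -320*(-1153) = 368960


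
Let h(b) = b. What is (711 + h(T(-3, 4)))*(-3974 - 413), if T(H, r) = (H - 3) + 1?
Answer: -3097222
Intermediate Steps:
T(H, r) = -2 + H (T(H, r) = (-3 + H) + 1 = -2 + H)
(711 + h(T(-3, 4)))*(-3974 - 413) = (711 + (-2 - 3))*(-3974 - 413) = (711 - 5)*(-4387) = 706*(-4387) = -3097222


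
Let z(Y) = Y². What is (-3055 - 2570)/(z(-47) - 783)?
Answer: -5625/1426 ≈ -3.9446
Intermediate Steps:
(-3055 - 2570)/(z(-47) - 783) = (-3055 - 2570)/((-47)² - 783) = -5625/(2209 - 783) = -5625/1426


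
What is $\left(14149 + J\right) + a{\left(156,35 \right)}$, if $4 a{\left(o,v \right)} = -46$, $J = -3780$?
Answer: $\frac{20715}{2} \approx 10358.0$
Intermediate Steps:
$a{\left(o,v \right)} = - \frac{23}{2}$ ($a{\left(o,v \right)} = \frac{1}{4} \left(-46\right) = - \frac{23}{2}$)
$\left(14149 + J\right) + a{\left(156,35 \right)} = \left(14149 - 3780\right) - \frac{23}{2} = 10369 - \frac{23}{2} = \frac{20715}{2}$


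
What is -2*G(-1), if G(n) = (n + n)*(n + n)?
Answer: -8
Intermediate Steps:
G(n) = 4*n**2 (G(n) = (2*n)*(2*n) = 4*n**2)
-2*G(-1) = -8*(-1)**2 = -8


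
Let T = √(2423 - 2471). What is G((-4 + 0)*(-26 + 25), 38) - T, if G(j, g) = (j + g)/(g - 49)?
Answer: -42/11 - 4*I*√3 ≈ -3.8182 - 6.9282*I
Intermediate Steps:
G(j, g) = (g + j)/(-49 + g)
T = 4*I*√3 (T = √(-48) = 4*I*√3 ≈ 6.9282*I)
G((-4 + 0)*(-26 + 25), 38) - T = (38 + (-4 + 0)*(-26 + 25))/(-49 + 38) - 4*I*√3 = (38 - 4*(-1))/(-11) - 4*I*√3 = -(38 + 4)/11 - 4*I*√3 = -1/11*42 - 4*I*√3 = -42/11 - 4*I*√3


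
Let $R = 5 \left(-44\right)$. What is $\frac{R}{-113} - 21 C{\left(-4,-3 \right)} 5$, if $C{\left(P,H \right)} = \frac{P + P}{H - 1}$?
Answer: $- \frac{23510}{113} \approx -208.05$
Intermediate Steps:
$C{\left(P,H \right)} = \frac{2 P}{-1 + H}$
$R = -220$
$\frac{R}{-113} - 21 C{\left(-4,-3 \right)} 5 = - \frac{220}{-113} - 21 \cdot 2 \left(-4\right) \frac{1}{-1 - 3} \cdot 5 = \left(-220\right) \left(- \frac{1}{113}\right) - 21 \cdot 2 \left(-4\right) \frac{1}{-4} \cdot 5 = \frac{220}{113} - 21 \cdot 2 \left(-4\right) \left(- \frac{1}{4}\right) 5 = \frac{220}{113} - 21 \cdot 2 \cdot 5 = \frac{220}{113} - 210 = - \frac{23510}{113}$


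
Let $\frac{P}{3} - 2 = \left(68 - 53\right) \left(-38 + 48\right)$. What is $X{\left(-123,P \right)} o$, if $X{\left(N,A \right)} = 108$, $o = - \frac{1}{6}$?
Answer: $-18$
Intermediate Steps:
$o = - \frac{1}{6}$ ($o = \left(-1\right) \frac{1}{6} = - \frac{1}{6} \approx -0.16667$)
$P = 456$ ($P = 6 + 3 \left(68 - 53\right) \left(-38 + 48\right) = 6 + 3 \cdot 15 \cdot 10 = 6 + 3 \cdot 150 = 6 + 450 = 456$)
$X{\left(-123,P \right)} o = 108 \left(- \frac{1}{6}\right) = -18$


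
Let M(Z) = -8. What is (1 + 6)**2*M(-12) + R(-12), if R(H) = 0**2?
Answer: -392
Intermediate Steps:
R(H) = 0
(1 + 6)**2*M(-12) + R(-12) = (1 + 6)**2*(-8) + 0 = 7**2*(-8) + 0 = 49*(-8) + 0 = -392 + 0 = -392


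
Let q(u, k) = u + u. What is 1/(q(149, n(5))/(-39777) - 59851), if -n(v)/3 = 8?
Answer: -39777/2380693525 ≈ -1.6708e-5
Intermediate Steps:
n(v) = -24 (n(v) = -3*8 = -24)
q(u, k) = 2*u
1/(q(149, n(5))/(-39777) - 59851) = 1/((2*149)/(-39777) - 59851) = 1/(298*(-1/39777) - 59851) = 1/(-298/39777 - 59851) = 1/(-2380693525/39777) = -39777/2380693525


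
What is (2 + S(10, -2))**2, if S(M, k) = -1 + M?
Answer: 121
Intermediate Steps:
(2 + S(10, -2))**2 = (2 + (-1 + 10))**2 = (2 + 9)**2 = 11**2 = 121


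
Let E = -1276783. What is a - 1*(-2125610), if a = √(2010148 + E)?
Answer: 2125610 + 3*√81485 ≈ 2.1265e+6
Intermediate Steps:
a = 3*√81485 (a = √(2010148 - 1276783) = √733365 = 3*√81485 ≈ 856.37)
a - 1*(-2125610) = 3*√81485 - 1*(-2125610) = 3*√81485 + 2125610 = 2125610 + 3*√81485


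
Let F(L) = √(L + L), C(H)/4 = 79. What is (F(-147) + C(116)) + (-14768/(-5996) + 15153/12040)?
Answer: 5770321387/18047960 + 7*I*√6 ≈ 319.72 + 17.146*I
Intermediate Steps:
C(H) = 316 (C(H) = 4*79 = 316)
F(L) = √2*√L (F(L) = √(2*L) = √2*√L)
(F(-147) + C(116)) + (-14768/(-5996) + 15153/12040) = (√2*√(-147) + 316) + (-14768/(-5996) + 15153/12040) = (√2*(7*I*√3) + 316) + (-14768*(-1/5996) + 15153*(1/12040)) = (7*I*√6 + 316) + (3692/1499 + 15153/12040) = (316 + 7*I*√6) + 67166027/18047960 = 5770321387/18047960 + 7*I*√6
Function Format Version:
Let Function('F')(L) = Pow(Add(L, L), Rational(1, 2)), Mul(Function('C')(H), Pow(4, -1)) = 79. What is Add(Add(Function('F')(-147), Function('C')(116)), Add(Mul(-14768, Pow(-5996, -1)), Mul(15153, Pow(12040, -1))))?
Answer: Add(Rational(5770321387, 18047960), Mul(7, I, Pow(6, Rational(1, 2)))) ≈ Add(319.72, Mul(17.146, I))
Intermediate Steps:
Function('C')(H) = 316 (Function('C')(H) = Mul(4, 79) = 316)
Function('F')(L) = Mul(Pow(2, Rational(1, 2)), Pow(L, Rational(1, 2))) (Function('F')(L) = Pow(Mul(2, L), Rational(1, 2)) = Mul(Pow(2, Rational(1, 2)), Pow(L, Rational(1, 2))))
Add(Add(Function('F')(-147), Function('C')(116)), Add(Mul(-14768, Pow(-5996, -1)), Mul(15153, Pow(12040, -1)))) = Add(Add(Mul(Pow(2, Rational(1, 2)), Pow(-147, Rational(1, 2))), 316), Add(Mul(-14768, Pow(-5996, -1)), Mul(15153, Pow(12040, -1)))) = Add(Add(Mul(Pow(2, Rational(1, 2)), Mul(7, I, Pow(3, Rational(1, 2)))), 316), Add(Mul(-14768, Rational(-1, 5996)), Mul(15153, Rational(1, 12040)))) = Add(Add(Mul(7, I, Pow(6, Rational(1, 2))), 316), Add(Rational(3692, 1499), Rational(15153, 12040))) = Add(Add(316, Mul(7, I, Pow(6, Rational(1, 2)))), Rational(67166027, 18047960)) = Add(Rational(5770321387, 18047960), Mul(7, I, Pow(6, Rational(1, 2))))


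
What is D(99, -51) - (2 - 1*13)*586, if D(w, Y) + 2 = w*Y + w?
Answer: 1494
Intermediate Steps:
D(w, Y) = -2 + w + Y*w (D(w, Y) = -2 + (w*Y + w) = -2 + (Y*w + w) = -2 + (w + Y*w) = -2 + w + Y*w)
D(99, -51) - (2 - 1*13)*586 = (-2 + 99 - 51*99) - (2 - 1*13)*586 = (-2 + 99 - 5049) - (2 - 13)*586 = -4952 - (-11)*586 = -4952 - 1*(-6446) = -4952 + 6446 = 1494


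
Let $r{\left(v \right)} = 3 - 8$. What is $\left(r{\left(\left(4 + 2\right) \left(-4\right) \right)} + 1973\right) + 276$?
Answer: $2244$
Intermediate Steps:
$r{\left(v \right)} = -5$
$\left(r{\left(\left(4 + 2\right) \left(-4\right) \right)} + 1973\right) + 276 = \left(-5 + 1973\right) + 276 = 1968 + 276 = 2244$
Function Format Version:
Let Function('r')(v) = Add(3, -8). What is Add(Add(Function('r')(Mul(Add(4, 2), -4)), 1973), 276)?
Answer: 2244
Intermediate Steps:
Function('r')(v) = -5
Add(Add(Function('r')(Mul(Add(4, 2), -4)), 1973), 276) = Add(Add(-5, 1973), 276) = Add(1968, 276) = 2244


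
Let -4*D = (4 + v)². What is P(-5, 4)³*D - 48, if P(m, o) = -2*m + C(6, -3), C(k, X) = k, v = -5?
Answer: -1072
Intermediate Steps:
P(m, o) = 6 - 2*m (P(m, o) = -2*m + 6 = 6 - 2*m)
D = -¼ (D = -(4 - 5)²/4 = -¼*(-1)² = -¼*1 = -¼ ≈ -0.25000)
P(-5, 4)³*D - 48 = (6 - 2*(-5))³*(-¼) - 48 = (6 + 10)³*(-¼) - 48 = 16³*(-¼) - 48 = 4096*(-¼) - 48 = -1024 - 48 = -1072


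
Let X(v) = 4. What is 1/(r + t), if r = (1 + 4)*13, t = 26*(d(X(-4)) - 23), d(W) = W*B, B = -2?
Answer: -1/741 ≈ -0.0013495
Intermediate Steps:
d(W) = -2*W (d(W) = W*(-2) = -2*W)
t = -806 (t = 26*(-2*4 - 23) = 26*(-8 - 23) = 26*(-31) = -806)
r = 65 (r = 5*13 = 65)
1/(r + t) = 1/(65 - 806) = 1/(-741) = -1/741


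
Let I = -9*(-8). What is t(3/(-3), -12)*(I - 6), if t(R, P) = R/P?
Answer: 11/2 ≈ 5.5000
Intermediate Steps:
I = 72
t(3/(-3), -12)*(I - 6) = ((3/(-3))/(-12))*(72 - 6) = ((3*(-1/3))*(-1/12))*66 = -1*(-1/12)*66 = (1/12)*66 = 11/2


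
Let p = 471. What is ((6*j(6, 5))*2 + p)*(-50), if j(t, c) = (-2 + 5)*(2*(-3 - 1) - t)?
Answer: 1650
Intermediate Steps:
j(t, c) = -24 - 3*t (j(t, c) = 3*(2*(-4) - t) = 3*(-8 - t) = -24 - 3*t)
((6*j(6, 5))*2 + p)*(-50) = ((6*(-24 - 3*6))*2 + 471)*(-50) = ((6*(-24 - 18))*2 + 471)*(-50) = ((6*(-42))*2 + 471)*(-50) = (-252*2 + 471)*(-50) = (-504 + 471)*(-50) = -33*(-50) = 1650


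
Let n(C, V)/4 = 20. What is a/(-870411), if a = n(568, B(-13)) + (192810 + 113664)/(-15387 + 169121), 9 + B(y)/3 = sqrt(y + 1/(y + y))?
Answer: -900371/9557983191 ≈ -9.4201e-5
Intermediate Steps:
B(y) = -27 + 3*sqrt(y + 1/(2*y)) (B(y) = -27 + 3*sqrt(y + 1/(y + y)) = -27 + 3*sqrt(y + 1/(2*y)))
n(C, V) = 80 (n(C, V) = 4*20 = 80)
a = 900371/10981 (a = 80 + (192810 + 113664)/(-15387 + 169121) = 80 + 306474/153734 = 80 + 306474*(1/153734) = 80 + 21891/10981 = 900371/10981 ≈ 81.994)
a/(-870411) = (900371/10981)/(-870411) = (900371/10981)*(-1/870411) = -900371/9557983191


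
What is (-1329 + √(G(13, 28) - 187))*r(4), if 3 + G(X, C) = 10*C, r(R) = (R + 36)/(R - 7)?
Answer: 17720 - 40*√10 ≈ 17594.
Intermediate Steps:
r(R) = (36 + R)/(-7 + R)
G(X, C) = -3 + 10*C
(-1329 + √(G(13, 28) - 187))*r(4) = (-1329 + √((-3 + 10*28) - 187))*((36 + 4)/(-7 + 4)) = (-1329 + √((-3 + 280) - 187))*(40/(-3)) = (-1329 + √(277 - 187))*(-⅓*40) = (-1329 + √90)*(-40/3) = (-1329 + 3*√10)*(-40/3) = 17720 - 40*√10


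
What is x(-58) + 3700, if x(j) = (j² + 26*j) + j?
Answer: 5498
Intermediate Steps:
x(j) = j² + 27*j
x(-58) + 3700 = -58*(27 - 58) + 3700 = -58*(-31) + 3700 = 1798 + 3700 = 5498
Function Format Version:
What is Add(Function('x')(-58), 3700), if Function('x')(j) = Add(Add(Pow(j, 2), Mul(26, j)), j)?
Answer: 5498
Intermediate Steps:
Function('x')(j) = Add(Pow(j, 2), Mul(27, j))
Add(Function('x')(-58), 3700) = Add(Mul(-58, Add(27, -58)), 3700) = Add(Mul(-58, -31), 3700) = Add(1798, 3700) = 5498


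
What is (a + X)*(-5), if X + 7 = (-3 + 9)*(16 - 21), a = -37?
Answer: 370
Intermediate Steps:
X = -37 (X = -7 + (-3 + 9)*(16 - 21) = -7 + 6*(-5) = -7 - 30 = -37)
(a + X)*(-5) = (-37 - 37)*(-5) = -74*(-5) = 370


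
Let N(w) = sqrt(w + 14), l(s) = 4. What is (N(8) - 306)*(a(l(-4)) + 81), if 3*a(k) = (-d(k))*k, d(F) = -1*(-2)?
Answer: -23970 + 235*sqrt(22)/3 ≈ -23603.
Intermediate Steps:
d(F) = 2
N(w) = sqrt(14 + w)
a(k) = -2*k/3 (a(k) = ((-1*2)*k)/3 = (-2*k)/3 = -2*k/3)
(N(8) - 306)*(a(l(-4)) + 81) = (sqrt(14 + 8) - 306)*(-2/3*4 + 81) = (sqrt(22) - 306)*(-8/3 + 81) = (-306 + sqrt(22))*(235/3) = -23970 + 235*sqrt(22)/3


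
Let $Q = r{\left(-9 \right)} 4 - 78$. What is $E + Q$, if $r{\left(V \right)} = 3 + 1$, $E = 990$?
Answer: $928$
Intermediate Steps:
$r{\left(V \right)} = 4$
$Q = -62$ ($Q = 4 \cdot 4 - 78 = 16 - 78 = -62$)
$E + Q = 990 - 62 = 928$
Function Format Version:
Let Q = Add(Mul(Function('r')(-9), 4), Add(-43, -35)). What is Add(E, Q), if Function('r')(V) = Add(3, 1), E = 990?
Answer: 928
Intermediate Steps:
Function('r')(V) = 4
Q = -62 (Q = Add(Mul(4, 4), Add(-43, -35)) = Add(16, -78) = -62)
Add(E, Q) = Add(990, -62) = 928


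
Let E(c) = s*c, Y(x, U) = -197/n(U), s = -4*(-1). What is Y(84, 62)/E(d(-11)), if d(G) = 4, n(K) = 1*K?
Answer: -197/992 ≈ -0.19859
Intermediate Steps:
n(K) = K
s = 4
Y(x, U) = -197/U
E(c) = 4*c
Y(84, 62)/E(d(-11)) = (-197/62)/((4*4)) = -197*1/62/16 = -197/62*1/16 = -197/992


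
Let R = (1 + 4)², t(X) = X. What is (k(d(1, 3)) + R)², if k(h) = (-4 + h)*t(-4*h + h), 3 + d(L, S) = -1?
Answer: 5041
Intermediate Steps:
d(L, S) = -4 (d(L, S) = -3 - 1 = -4)
k(h) = -3*h*(-4 + h) (k(h) = (-4 + h)*(-4*h + h) = (-4 + h)*(-3*h) = -3*h*(-4 + h))
R = 25 (R = 5² = 25)
(k(d(1, 3)) + R)² = (3*(-4)*(4 - 1*(-4)) + 25)² = (3*(-4)*(4 + 4) + 25)² = (3*(-4)*8 + 25)² = (-96 + 25)² = (-71)² = 5041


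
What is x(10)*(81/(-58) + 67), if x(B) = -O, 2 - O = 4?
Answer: 3805/29 ≈ 131.21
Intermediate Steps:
O = -2 (O = 2 - 1*4 = 2 - 4 = -2)
x(B) = 2 (x(B) = -1*(-2) = 2)
x(10)*(81/(-58) + 67) = 2*(81/(-58) + 67) = 2*(81*(-1/58) + 67) = 2*(-81/58 + 67) = 2*(3805/58) = 3805/29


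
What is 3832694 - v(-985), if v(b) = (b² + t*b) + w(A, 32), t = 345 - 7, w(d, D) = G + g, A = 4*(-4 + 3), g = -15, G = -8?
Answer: 3195422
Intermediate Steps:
A = -4 (A = 4*(-1) = -4)
w(d, D) = -23 (w(d, D) = -8 - 15 = -23)
t = 338
v(b) = -23 + b² + 338*b (v(b) = (b² + 338*b) - 23 = -23 + b² + 338*b)
3832694 - v(-985) = 3832694 - (-23 + (-985)² + 338*(-985)) = 3832694 - (-23 + 970225 - 332930) = 3832694 - 1*637272 = 3832694 - 637272 = 3195422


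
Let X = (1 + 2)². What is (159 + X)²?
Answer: 28224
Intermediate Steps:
X = 9 (X = 3² = 9)
(159 + X)² = (159 + 9)² = 168² = 28224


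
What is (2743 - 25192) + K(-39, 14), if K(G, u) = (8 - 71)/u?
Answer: -44907/2 ≈ -22454.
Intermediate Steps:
K(G, u) = -63/u
(2743 - 25192) + K(-39, 14) = (2743 - 25192) - 63/14 = -22449 - 63*1/14 = -22449 - 9/2 = -44907/2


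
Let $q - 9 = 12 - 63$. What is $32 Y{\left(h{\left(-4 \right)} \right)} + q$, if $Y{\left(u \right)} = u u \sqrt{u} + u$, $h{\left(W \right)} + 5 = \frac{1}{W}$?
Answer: $-210 + 441 i \sqrt{21} \approx -210.0 + 2020.9 i$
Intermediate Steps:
$h{\left(W \right)} = -5 + \frac{1}{W}$
$q = -42$ ($q = 9 + \left(12 - 63\right) = 9 - 51 = -42$)
$Y{\left(u \right)} = u + u^{\frac{5}{2}}$ ($Y{\left(u \right)} = u u^{\frac{3}{2}} + u = u^{\frac{5}{2}} + u = u + u^{\frac{5}{2}}$)
$32 Y{\left(h{\left(-4 \right)} \right)} + q = 32 \left(\left(-5 + \frac{1}{-4}\right) + \left(-5 + \frac{1}{-4}\right)^{\frac{5}{2}}\right) - 42 = 32 \left(\left(-5 - \frac{1}{4}\right) + \left(-5 - \frac{1}{4}\right)^{\frac{5}{2}}\right) - 42 = 32 \left(- \frac{21}{4} + \left(- \frac{21}{4}\right)^{\frac{5}{2}}\right) - 42 = 32 \left(- \frac{21}{4} + \frac{441 i \sqrt{21}}{32}\right) - 42 = \left(-168 + 441 i \sqrt{21}\right) - 42 = -210 + 441 i \sqrt{21}$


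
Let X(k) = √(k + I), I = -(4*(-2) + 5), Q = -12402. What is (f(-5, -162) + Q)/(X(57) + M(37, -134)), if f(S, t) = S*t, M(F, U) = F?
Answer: -61272/187 + 3312*√15/187 ≈ -259.06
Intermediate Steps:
I = 3 (I = -(-8 + 5) = -1*(-3) = 3)
X(k) = √(3 + k) (X(k) = √(k + 3) = √(3 + k))
(f(-5, -162) + Q)/(X(57) + M(37, -134)) = (-5*(-162) - 12402)/(√(3 + 57) + 37) = (810 - 12402)/(√60 + 37) = -11592/(2*√15 + 37) = -11592/(37 + 2*√15)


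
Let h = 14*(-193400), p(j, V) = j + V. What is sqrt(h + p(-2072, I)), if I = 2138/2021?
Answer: I*sqrt(11067491092454)/2021 ≈ 1646.1*I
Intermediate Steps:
I = 2138/2021 (I = 2138*(1/2021) = 2138/2021 ≈ 1.0579)
p(j, V) = V + j
h = -2707600
sqrt(h + p(-2072, I)) = sqrt(-2707600 + (2138/2021 - 2072)) = sqrt(-2707600 - 4185374/2021) = sqrt(-5476244974/2021) = I*sqrt(11067491092454)/2021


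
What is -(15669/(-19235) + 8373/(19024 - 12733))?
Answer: -20826992/40335795 ≈ -0.51634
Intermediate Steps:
-(15669/(-19235) + 8373/(19024 - 12733)) = -(15669*(-1/19235) + 8373/6291) = -(-15669/19235 + 8373*(1/6291)) = -(-15669/19235 + 2791/2097) = -1*20826992/40335795 = -20826992/40335795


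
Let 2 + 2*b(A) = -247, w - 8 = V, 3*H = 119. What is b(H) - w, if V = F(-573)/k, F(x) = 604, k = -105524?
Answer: -6990663/52762 ≈ -132.49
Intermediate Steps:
H = 119/3 (H = (⅓)*119 = 119/3 ≈ 39.667)
V = -151/26381 (V = 604/(-105524) = 604*(-1/105524) = -151/26381 ≈ -0.0057238)
w = 210897/26381 (w = 8 - 151/26381 = 210897/26381 ≈ 7.9943)
b(A) = -249/2 (b(A) = -1 + (½)*(-247) = -1 - 247/2 = -249/2)
b(H) - w = -249/2 - 1*210897/26381 = -249/2 - 210897/26381 = -6990663/52762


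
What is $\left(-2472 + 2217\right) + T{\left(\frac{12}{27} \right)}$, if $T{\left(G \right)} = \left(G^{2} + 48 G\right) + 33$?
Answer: $- \frac{16238}{81} \approx -200.47$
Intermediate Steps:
$T{\left(G \right)} = 33 + G^{2} + 48 G$
$\left(-2472 + 2217\right) + T{\left(\frac{12}{27} \right)} = \left(-2472 + 2217\right) + \left(33 + \left(\frac{12}{27}\right)^{2} + 48 \cdot \frac{12}{27}\right) = -255 + \left(33 + \left(12 \cdot \frac{1}{27}\right)^{2} + 48 \cdot 12 \cdot \frac{1}{27}\right) = -255 + \left(33 + \left(\frac{4}{9}\right)^{2} + 48 \cdot \frac{4}{9}\right) = -255 + \left(33 + \frac{16}{81} + \frac{64}{3}\right) = -255 + \frac{4417}{81} = - \frac{16238}{81}$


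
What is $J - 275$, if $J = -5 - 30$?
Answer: $-310$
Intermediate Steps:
$J = -35$ ($J = -5 - 30 = -35$)
$J - 275 = -35 - 275 = -310$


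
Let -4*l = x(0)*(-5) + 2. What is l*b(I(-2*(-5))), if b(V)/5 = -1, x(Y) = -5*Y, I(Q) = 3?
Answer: 5/2 ≈ 2.5000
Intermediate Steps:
l = -½ (l = -(-5*0*(-5) + 2)/4 = -(0*(-5) + 2)/4 = -(0 + 2)/4 = -¼*2 = -½ ≈ -0.50000)
b(V) = -5 (b(V) = 5*(-1) = -5)
l*b(I(-2*(-5))) = -½*(-5) = 5/2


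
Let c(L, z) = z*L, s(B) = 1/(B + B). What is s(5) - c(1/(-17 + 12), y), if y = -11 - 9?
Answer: -39/10 ≈ -3.9000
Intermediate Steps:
y = -20
s(B) = 1/(2*B)
c(L, z) = L*z
s(5) - c(1/(-17 + 12), y) = (1/2)/5 - (-20)/(-17 + 12) = (1/2)*(1/5) - (-20)/(-5) = 1/10 - (-1)*(-20)/5 = 1/10 - 1*4 = 1/10 - 4 = -39/10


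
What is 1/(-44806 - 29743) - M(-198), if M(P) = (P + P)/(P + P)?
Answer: -74550/74549 ≈ -1.0000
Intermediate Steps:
M(P) = 1 (M(P) = (2*P)/((2*P)) = (2*P)*(1/(2*P)) = 1)
1/(-44806 - 29743) - M(-198) = 1/(-44806 - 29743) - 1*1 = 1/(-74549) - 1 = -1/74549 - 1 = -74550/74549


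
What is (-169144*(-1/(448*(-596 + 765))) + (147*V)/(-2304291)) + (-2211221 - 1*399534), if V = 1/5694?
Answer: -4156240424789613847/1591970131752 ≈ -2.6108e+6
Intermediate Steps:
V = 1/5694 ≈ 0.00017562
(-169144*(-1/(448*(-596 + 765))) + (147*V)/(-2304291)) + (-2211221 - 1*399534) = (-169144*(-1/(448*(-596 + 765))) + (147*(1/5694))/(-2304291)) + (-2211221 - 1*399534) = (-169144/(169*(-448)) + (49/1898)*(-1/2304291)) + (-2211221 - 399534) = (-169144/(-75712) - 49/4373544318) - 2610755 = (-169144*(-1/75712) - 49/4373544318) - 2610755 = (21143/9464 - 49/4373544318) - 2610755 = 3556532578913/1591970131752 - 2610755 = -4156240424789613847/1591970131752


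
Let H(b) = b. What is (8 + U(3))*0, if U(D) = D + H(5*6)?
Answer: 0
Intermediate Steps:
U(D) = 30 + D (U(D) = D + 5*6 = D + 30 = 30 + D)
(8 + U(3))*0 = (8 + (30 + 3))*0 = (8 + 33)*0 = 41*0 = 0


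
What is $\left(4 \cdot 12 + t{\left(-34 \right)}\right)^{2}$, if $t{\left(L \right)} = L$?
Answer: $196$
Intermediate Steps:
$\left(4 \cdot 12 + t{\left(-34 \right)}\right)^{2} = \left(4 \cdot 12 - 34\right)^{2} = \left(48 - 34\right)^{2} = 14^{2} = 196$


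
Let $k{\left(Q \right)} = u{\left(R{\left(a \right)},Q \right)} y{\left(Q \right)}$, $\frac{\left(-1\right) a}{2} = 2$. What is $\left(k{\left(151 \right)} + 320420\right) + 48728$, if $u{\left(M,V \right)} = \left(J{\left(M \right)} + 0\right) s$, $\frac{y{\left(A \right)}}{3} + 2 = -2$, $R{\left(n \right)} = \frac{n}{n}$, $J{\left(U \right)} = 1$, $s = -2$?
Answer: $369172$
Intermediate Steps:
$a = -4$ ($a = \left(-2\right) 2 = -4$)
$R{\left(n \right)} = 1$
$y{\left(A \right)} = -12$ ($y{\left(A \right)} = -6 + 3 \left(-2\right) = -6 - 6 = -12$)
$u{\left(M,V \right)} = -2$ ($u{\left(M,V \right)} = \left(1 + 0\right) \left(-2\right) = 1 \left(-2\right) = -2$)
$k{\left(Q \right)} = 24$ ($k{\left(Q \right)} = \left(-2\right) \left(-12\right) = 24$)
$\left(k{\left(151 \right)} + 320420\right) + 48728 = \left(24 + 320420\right) + 48728 = 320444 + 48728 = 369172$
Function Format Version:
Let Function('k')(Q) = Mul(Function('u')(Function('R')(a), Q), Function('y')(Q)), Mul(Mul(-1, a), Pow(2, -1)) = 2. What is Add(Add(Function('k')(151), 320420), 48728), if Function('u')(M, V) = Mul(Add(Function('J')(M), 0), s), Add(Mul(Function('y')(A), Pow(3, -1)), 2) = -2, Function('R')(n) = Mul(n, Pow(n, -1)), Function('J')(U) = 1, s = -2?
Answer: 369172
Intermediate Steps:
a = -4 (a = Mul(-2, 2) = -4)
Function('R')(n) = 1
Function('y')(A) = -12 (Function('y')(A) = Add(-6, Mul(3, -2)) = Add(-6, -6) = -12)
Function('u')(M, V) = -2 (Function('u')(M, V) = Mul(Add(1, 0), -2) = Mul(1, -2) = -2)
Function('k')(Q) = 24 (Function('k')(Q) = Mul(-2, -12) = 24)
Add(Add(Function('k')(151), 320420), 48728) = Add(Add(24, 320420), 48728) = Add(320444, 48728) = 369172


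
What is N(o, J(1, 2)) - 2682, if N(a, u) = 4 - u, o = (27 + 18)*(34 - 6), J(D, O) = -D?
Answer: -2677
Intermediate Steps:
o = 1260 (o = 45*28 = 1260)
N(o, J(1, 2)) - 2682 = (4 - (-1)) - 2682 = (4 - 1*(-1)) - 2682 = (4 + 1) - 2682 = 5 - 2682 = -2677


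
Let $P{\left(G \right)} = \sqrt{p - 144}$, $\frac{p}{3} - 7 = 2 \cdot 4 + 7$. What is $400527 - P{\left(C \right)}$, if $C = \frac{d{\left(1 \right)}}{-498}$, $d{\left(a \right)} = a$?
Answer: $400527 - i \sqrt{78} \approx 4.0053 \cdot 10^{5} - 8.8318 i$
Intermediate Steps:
$p = 66$ ($p = 21 + 3 \left(2 \cdot 4 + 7\right) = 21 + 3 \left(8 + 7\right) = 21 + 3 \cdot 15 = 21 + 45 = 66$)
$C = - \frac{1}{498}$ ($C = 1 \frac{1}{-498} = 1 \left(- \frac{1}{498}\right) = - \frac{1}{498} \approx -0.002008$)
$P{\left(G \right)} = i \sqrt{78}$ ($P{\left(G \right)} = \sqrt{66 - 144} = \sqrt{-78} = i \sqrt{78}$)
$400527 - P{\left(C \right)} = 400527 - i \sqrt{78}$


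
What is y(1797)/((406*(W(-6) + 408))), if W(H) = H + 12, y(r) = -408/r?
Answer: -34/25170579 ≈ -1.3508e-6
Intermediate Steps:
W(H) = 12 + H
y(1797)/((406*(W(-6) + 408))) = (-408/1797)/((406*((12 - 6) + 408))) = (-408*1/1797)/((406*(6 + 408))) = -136/(599*(406*414)) = -136/599/168084 = -136/599*1/168084 = -34/25170579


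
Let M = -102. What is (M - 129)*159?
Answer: -36729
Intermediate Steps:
(M - 129)*159 = (-102 - 129)*159 = -231*159 = -36729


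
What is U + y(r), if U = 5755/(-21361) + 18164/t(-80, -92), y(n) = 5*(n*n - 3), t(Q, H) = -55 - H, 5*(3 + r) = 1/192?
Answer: 75842940143317/145678602240 ≈ 520.62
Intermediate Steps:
r = -2879/960 (r = -3 + (⅕)/192 = -3 + (⅕)*(1/192) = -3 + 1/960 = -2879/960 ≈ -2.9990)
y(n) = -15 + 5*n² (y(n) = 5*(n² - 3) = 5*(-3 + n²) = -15 + 5*n²)
U = 387788269/790357 (U = 5755/(-21361) + 18164/(-55 - 1*(-92)) = 5755*(-1/21361) + 18164/(-55 + 92) = -5755/21361 + 18164/37 = 387788269/790357 ≈ 490.65)
U + y(r) = 387788269/790357 + (-15 + 5*(-2879/960)²) = 387788269/790357 + (-15 + 5*(8288641/921600)) = 387788269/790357 + (-15 + 8288641/184320) = 387788269/790357 + 5523841/184320 = 75842940143317/145678602240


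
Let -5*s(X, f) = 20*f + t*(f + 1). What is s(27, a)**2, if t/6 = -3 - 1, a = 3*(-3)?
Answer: 144/25 ≈ 5.7600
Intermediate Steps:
a = -9
t = -24 (t = 6*(-3 - 1) = 6*(-4) = -24)
s(X, f) = 24/5 + 4*f/5 (s(X, f) = -(20*f - 24*(f + 1))/5 = -(20*f - 24*(1 + f))/5 = -(20*f + (-24 - 24*f))/5 = -(-24 - 4*f)/5 = 24/5 + 4*f/5)
s(27, a)**2 = (24/5 + (4/5)*(-9))**2 = (24/5 - 36/5)**2 = (-12/5)**2 = 144/25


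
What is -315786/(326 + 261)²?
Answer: -315786/344569 ≈ -0.91647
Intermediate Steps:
-315786/(326 + 261)² = -315786/(587²) = -315786/344569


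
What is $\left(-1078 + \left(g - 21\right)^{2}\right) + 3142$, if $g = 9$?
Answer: $2208$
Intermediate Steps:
$\left(-1078 + \left(g - 21\right)^{2}\right) + 3142 = \left(-1078 + \left(9 - 21\right)^{2}\right) + 3142 = \left(-1078 + \left(-12\right)^{2}\right) + 3142 = \left(-1078 + 144\right) + 3142 = -934 + 3142 = 2208$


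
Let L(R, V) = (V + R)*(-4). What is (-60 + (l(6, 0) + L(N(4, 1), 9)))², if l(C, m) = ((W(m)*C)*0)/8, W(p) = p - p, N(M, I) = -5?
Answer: 5776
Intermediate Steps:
W(p) = 0
L(R, V) = -4*R - 4*V (L(R, V) = (R + V)*(-4) = -4*R - 4*V)
l(C, m) = 0 (l(C, m) = ((0*C)*0)/8 = (0*0)*(⅛) = 0*(⅛) = 0)
(-60 + (l(6, 0) + L(N(4, 1), 9)))² = (-60 + (0 + (-4*(-5) - 4*9)))² = (-60 + (0 + (20 - 36)))² = (-60 + (0 - 16))² = (-60 - 16)² = (-76)² = 5776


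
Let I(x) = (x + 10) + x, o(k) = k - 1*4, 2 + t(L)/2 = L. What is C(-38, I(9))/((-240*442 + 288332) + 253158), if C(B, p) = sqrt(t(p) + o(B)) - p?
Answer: -14/217705 + sqrt(10)/435410 ≈ -5.7044e-5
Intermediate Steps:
t(L) = -4 + 2*L
o(k) = -4 + k (o(k) = k - 4 = -4 + k)
I(x) = 10 + 2*x (I(x) = (10 + x) + x = 10 + 2*x)
C(B, p) = sqrt(-8 + B + 2*p) - p (C(B, p) = sqrt((-4 + 2*p) + (-4 + B)) - p = sqrt(-8 + B + 2*p) - p)
C(-38, I(9))/((-240*442 + 288332) + 253158) = (sqrt(-8 - 38 + 2*(10 + 2*9)) - (10 + 2*9))/((-240*442 + 288332) + 253158) = (sqrt(-8 - 38 + 2*(10 + 18)) - (10 + 18))/((-106080 + 288332) + 253158) = (sqrt(-8 - 38 + 2*28) - 1*28)/(182252 + 253158) = (sqrt(-8 - 38 + 56) - 28)/435410 = (sqrt(10) - 28)*(1/435410) = (-28 + sqrt(10))*(1/435410) = -14/217705 + sqrt(10)/435410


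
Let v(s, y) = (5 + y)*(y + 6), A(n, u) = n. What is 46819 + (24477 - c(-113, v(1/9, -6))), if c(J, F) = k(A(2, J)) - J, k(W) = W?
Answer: 71181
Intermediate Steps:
v(s, y) = (5 + y)*(6 + y)
c(J, F) = 2 - J
46819 + (24477 - c(-113, v(1/9, -6))) = 46819 + (24477 - (2 - 1*(-113))) = 46819 + (24477 - (2 + 113)) = 46819 + (24477 - 1*115) = 46819 + (24477 - 115) = 46819 + 24362 = 71181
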